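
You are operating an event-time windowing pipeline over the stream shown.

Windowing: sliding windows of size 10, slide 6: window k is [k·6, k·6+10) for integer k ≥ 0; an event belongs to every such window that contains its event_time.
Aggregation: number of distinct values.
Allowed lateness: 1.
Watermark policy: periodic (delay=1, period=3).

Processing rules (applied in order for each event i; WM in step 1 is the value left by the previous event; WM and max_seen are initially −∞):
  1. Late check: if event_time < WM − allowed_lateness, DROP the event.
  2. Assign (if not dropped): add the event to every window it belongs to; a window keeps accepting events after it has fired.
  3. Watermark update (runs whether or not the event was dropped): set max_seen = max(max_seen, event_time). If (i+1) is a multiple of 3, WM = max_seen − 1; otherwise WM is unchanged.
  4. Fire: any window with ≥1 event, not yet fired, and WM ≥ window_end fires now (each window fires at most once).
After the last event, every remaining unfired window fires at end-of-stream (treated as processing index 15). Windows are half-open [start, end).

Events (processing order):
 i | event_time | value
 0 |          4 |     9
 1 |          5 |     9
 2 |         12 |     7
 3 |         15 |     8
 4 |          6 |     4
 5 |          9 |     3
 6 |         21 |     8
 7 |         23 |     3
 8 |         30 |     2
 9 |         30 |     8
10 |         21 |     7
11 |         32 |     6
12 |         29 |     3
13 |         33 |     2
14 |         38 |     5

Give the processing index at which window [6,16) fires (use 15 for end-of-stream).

i=0 t=4 v=9: → [0,10); WM=−∞
i=1 t=5 v=9: → [0,10); WM=−∞
i=2 t=12 v=7: → [12,22),[6,16); WM=11; [0,10) fires=1
i=3 t=15 v=8: → [12,22),[6,16); WM=11
i=4 t=6 v=4: DROP (t<11-1); WM=11
i=5 t=9 v=3: DROP (t<11-1); WM=14
i=6 t=21 v=8: → [18,28),[12,22); WM=14
i=7 t=23 v=3: → [18,28); WM=14
i=8 t=30 v=2: → [30,40),[24,34); WM=29; [6,16) fires=2 [12,22) fires=2 [18,28) fires=2
i=9 t=30 v=8: → [30,40),[24,34); WM=29
i=10 t=21 v=7: DROP (t<29-1); WM=29
i=11 t=32 v=6: → [30,40),[24,34); WM=31
i=12 t=29 v=3: DROP (t<31-1); WM=31
i=13 t=33 v=2: → [30,40),[24,34); WM=31
i=14 t=38 v=5: → [36,46),[30,40); WM=37; [24,34) fires=3

8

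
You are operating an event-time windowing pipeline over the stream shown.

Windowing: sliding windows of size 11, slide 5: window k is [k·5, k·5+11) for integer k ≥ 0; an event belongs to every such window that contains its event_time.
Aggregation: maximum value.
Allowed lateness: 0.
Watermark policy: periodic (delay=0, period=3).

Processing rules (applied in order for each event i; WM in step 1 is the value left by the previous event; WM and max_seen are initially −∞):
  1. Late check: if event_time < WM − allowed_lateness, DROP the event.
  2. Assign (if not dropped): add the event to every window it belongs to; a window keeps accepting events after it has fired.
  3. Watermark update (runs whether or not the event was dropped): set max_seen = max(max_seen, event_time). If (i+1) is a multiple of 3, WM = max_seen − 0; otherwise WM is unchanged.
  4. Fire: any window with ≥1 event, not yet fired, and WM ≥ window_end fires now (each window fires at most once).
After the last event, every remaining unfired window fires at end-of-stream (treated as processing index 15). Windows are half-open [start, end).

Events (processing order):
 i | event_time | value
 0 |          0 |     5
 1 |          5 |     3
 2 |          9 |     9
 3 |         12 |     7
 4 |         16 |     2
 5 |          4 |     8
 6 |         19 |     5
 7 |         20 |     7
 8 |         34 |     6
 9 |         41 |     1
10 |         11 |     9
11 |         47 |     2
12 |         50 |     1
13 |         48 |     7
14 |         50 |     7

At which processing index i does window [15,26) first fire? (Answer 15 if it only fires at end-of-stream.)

8

i=0 t=0 v=5: → [0,11); WM=−∞
i=1 t=5 v=3: → [5,16),[0,11); WM=−∞
i=2 t=9 v=9: → [5,16),[0,11); WM=9
i=3 t=12 v=7: → [10,21),[5,16); WM=9
i=4 t=16 v=2: → [15,26),[10,21); WM=9
i=5 t=4 v=8: DROP (t<9-0); WM=16; [0,11) fires=9 [5,16) fires=9
i=6 t=19 v=5: → [15,26),[10,21); WM=16
i=7 t=20 v=7: → [20,31),[15,26),[10,21); WM=16
i=8 t=34 v=6: → [30,41),[25,36); WM=34; [10,21) fires=7 [15,26) fires=7 [20,31) fires=7
i=9 t=41 v=1: → [40,51),[35,46); WM=34
i=10 t=11 v=9: DROP (t<34-0); WM=34
i=11 t=47 v=2: → [45,56),[40,51); WM=47; [25,36) fires=6 [30,41) fires=6 [35,46) fires=1
i=12 t=50 v=1: → [50,61),[45,56),[40,51); WM=47
i=13 t=48 v=7: → [45,56),[40,51); WM=47
i=14 t=50 v=7: → [50,61),[45,56),[40,51); WM=50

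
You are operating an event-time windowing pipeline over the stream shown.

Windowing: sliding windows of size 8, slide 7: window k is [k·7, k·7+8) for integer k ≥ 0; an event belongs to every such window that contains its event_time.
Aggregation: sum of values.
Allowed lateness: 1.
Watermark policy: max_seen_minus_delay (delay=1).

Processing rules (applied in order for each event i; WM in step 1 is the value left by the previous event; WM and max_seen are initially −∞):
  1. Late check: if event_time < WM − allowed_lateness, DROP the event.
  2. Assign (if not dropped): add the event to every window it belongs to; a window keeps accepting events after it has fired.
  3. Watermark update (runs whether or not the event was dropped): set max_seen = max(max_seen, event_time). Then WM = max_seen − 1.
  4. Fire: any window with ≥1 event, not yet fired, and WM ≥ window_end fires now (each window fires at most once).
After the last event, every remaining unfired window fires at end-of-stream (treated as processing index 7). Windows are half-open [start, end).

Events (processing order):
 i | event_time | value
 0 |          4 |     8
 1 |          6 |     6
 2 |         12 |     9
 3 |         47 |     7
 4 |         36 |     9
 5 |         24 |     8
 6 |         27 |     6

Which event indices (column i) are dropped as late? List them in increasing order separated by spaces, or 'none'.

4 5 6

i=0 t=4 v=8: → [0,8); WM=3
i=1 t=6 v=6: → [0,8); WM=5
i=2 t=12 v=9: → [7,15); WM=11; [0,8) fires=14
i=3 t=47 v=7: → [42,50); WM=46; [7,15) fires=9
i=4 t=36 v=9: DROP (t<46-1); WM=46
i=5 t=24 v=8: DROP (t<46-1); WM=46
i=6 t=27 v=6: DROP (t<46-1); WM=46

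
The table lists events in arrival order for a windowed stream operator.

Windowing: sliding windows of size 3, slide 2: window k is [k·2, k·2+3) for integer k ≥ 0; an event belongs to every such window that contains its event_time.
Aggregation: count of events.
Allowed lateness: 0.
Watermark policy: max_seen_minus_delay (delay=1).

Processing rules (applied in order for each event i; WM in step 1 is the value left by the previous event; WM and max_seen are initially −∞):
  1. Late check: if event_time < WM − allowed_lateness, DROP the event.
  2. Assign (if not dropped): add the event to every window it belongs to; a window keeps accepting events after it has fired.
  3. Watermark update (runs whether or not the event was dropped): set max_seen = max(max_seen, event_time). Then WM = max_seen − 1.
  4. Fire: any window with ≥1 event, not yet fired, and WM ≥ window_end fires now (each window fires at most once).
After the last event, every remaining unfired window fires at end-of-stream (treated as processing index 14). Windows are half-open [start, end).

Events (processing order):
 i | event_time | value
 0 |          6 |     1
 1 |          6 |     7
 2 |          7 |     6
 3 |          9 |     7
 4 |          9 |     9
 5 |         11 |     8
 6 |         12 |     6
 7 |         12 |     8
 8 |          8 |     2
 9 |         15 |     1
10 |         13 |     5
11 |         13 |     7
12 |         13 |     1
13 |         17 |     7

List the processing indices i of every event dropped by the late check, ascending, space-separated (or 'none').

i=0 t=6 v=1: → [6,9),[4,7); WM=5
i=1 t=6 v=7: → [6,9),[4,7); WM=5
i=2 t=7 v=6: → [6,9); WM=6
i=3 t=9 v=7: → [8,11); WM=8; [4,7) fires=2
i=4 t=9 v=9: → [8,11); WM=8
i=5 t=11 v=8: → [10,13); WM=10; [6,9) fires=3
i=6 t=12 v=6: → [12,15),[10,13); WM=11; [8,11) fires=2
i=7 t=12 v=8: → [12,15),[10,13); WM=11
i=8 t=8 v=2: DROP (t<11-0); WM=11
i=9 t=15 v=1: → [14,17); WM=14; [10,13) fires=3
i=10 t=13 v=5: DROP (t<14-0); WM=14
i=11 t=13 v=7: DROP (t<14-0); WM=14
i=12 t=13 v=1: DROP (t<14-0); WM=14
i=13 t=17 v=7: → [16,19); WM=16; [12,15) fires=2

8 10 11 12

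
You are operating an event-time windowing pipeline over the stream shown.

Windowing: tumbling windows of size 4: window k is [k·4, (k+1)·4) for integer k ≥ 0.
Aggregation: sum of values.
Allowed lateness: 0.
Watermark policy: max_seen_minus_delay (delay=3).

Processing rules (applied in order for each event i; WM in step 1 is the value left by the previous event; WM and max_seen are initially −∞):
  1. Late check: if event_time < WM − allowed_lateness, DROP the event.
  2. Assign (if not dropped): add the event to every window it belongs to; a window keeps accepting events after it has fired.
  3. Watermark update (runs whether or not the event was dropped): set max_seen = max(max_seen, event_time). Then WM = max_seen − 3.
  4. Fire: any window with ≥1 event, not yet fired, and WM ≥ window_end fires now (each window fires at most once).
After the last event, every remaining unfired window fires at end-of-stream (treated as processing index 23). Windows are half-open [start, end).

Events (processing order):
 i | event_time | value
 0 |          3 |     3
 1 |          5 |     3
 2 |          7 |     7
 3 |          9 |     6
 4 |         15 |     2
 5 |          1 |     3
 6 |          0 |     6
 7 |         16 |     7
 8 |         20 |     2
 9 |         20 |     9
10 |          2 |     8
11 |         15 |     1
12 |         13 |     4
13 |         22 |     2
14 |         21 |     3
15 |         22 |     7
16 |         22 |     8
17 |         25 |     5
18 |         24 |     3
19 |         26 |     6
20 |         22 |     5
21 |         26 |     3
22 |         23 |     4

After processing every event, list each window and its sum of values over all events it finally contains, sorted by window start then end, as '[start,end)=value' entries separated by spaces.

[0,4)=3 [4,8)=10 [8,12)=6 [12,16)=2 [16,20)=7 [20,24)=35 [24,28)=17

i=0 t=3 v=3: → [0,4); WM=0
i=1 t=5 v=3: → [4,8); WM=2
i=2 t=7 v=7: → [4,8); WM=4; [0,4) fires=3
i=3 t=9 v=6: → [8,12); WM=6
i=4 t=15 v=2: → [12,16); WM=12; [4,8) fires=10 [8,12) fires=6
i=5 t=1 v=3: DROP (t<12-0); WM=12
i=6 t=0 v=6: DROP (t<12-0); WM=12
i=7 t=16 v=7: → [16,20); WM=13
i=8 t=20 v=2: → [20,24); WM=17; [12,16) fires=2
i=9 t=20 v=9: → [20,24); WM=17
i=10 t=2 v=8: DROP (t<17-0); WM=17
i=11 t=15 v=1: DROP (t<17-0); WM=17
i=12 t=13 v=4: DROP (t<17-0); WM=17
i=13 t=22 v=2: → [20,24); WM=19
i=14 t=21 v=3: → [20,24); WM=19
i=15 t=22 v=7: → [20,24); WM=19
i=16 t=22 v=8: → [20,24); WM=19
i=17 t=25 v=5: → [24,28); WM=22; [16,20) fires=7
i=18 t=24 v=3: → [24,28); WM=22
i=19 t=26 v=6: → [24,28); WM=23
i=20 t=22 v=5: DROP (t<23-0); WM=23
i=21 t=26 v=3: → [24,28); WM=23
i=22 t=23 v=4: → [20,24); WM=23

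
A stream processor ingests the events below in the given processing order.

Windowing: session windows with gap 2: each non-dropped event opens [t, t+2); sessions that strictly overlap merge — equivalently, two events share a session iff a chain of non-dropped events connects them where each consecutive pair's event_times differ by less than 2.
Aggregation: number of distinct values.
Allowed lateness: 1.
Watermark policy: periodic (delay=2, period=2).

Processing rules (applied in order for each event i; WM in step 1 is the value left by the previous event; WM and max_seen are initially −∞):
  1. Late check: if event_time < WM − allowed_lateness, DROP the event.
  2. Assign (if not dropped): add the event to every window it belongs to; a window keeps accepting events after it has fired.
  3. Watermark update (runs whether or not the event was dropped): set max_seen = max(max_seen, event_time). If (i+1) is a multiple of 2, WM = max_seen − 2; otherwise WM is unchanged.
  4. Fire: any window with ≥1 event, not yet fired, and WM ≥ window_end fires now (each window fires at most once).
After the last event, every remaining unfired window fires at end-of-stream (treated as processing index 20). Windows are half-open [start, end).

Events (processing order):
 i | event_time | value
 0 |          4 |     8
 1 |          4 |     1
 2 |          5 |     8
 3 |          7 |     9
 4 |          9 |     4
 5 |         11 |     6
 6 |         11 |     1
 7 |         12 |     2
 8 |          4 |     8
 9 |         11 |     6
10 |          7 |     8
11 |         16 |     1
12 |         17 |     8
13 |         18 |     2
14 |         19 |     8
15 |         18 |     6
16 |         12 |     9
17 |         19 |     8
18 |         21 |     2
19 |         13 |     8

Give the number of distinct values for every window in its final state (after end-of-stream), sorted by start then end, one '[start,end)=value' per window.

i=0 t=4 v=8: → [4,6); WM=−∞
i=1 t=4 v=1: → [4,6); WM=2
i=2 t=5 v=8: → [4,7); WM=2
i=3 t=7 v=9: → [7,9); WM=5
i=4 t=9 v=4: → [9,11); WM=5
i=5 t=11 v=6: → [11,13); WM=9
i=6 t=11 v=1: → [11,13); WM=9
i=7 t=12 v=2: → [11,14); WM=10
i=8 t=4 v=8: DROP (t<10-1); WM=10
i=9 t=11 v=6: → [11,14); WM=10
i=10 t=7 v=8: DROP (t<10-1); WM=10
i=11 t=16 v=1: → [16,18); WM=14
i=12 t=17 v=8: → [16,19); WM=14
i=13 t=18 v=2: → [16,20); WM=16
i=14 t=19 v=8: → [16,21); WM=16
i=15 t=18 v=6: → [16,21); WM=17
i=16 t=12 v=9: DROP (t<17-1); WM=17
i=17 t=19 v=8: → [16,21); WM=17
i=18 t=21 v=2: → [21,23); WM=17
i=19 t=13 v=8: DROP (t<17-1); WM=19

[4,7)=2 [7,9)=1 [9,11)=1 [11,14)=3 [16,21)=4 [21,23)=1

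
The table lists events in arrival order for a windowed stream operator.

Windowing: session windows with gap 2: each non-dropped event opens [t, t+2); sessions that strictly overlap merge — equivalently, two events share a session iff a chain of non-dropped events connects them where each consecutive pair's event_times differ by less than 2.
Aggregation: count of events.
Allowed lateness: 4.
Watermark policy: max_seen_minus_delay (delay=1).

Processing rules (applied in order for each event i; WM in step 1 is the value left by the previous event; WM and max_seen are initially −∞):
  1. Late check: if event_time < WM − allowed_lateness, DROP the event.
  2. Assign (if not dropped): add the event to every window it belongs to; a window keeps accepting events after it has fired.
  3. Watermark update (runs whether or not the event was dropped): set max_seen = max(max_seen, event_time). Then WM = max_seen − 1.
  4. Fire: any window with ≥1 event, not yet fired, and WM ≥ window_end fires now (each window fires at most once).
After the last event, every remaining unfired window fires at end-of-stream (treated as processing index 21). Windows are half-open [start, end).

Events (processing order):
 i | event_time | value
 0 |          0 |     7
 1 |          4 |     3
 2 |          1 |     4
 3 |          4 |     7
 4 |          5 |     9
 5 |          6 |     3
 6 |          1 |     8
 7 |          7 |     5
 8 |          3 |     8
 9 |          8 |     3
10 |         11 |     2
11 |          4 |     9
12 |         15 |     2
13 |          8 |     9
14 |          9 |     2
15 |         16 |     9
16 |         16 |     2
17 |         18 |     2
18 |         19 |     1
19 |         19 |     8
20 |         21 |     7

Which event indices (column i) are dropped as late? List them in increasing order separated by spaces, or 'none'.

i=0 t=0 v=7: → [0,2); WM=-1
i=1 t=4 v=3: → [4,6); WM=3
i=2 t=1 v=4: → [0,3); WM=3
i=3 t=4 v=7: → [4,6); WM=3
i=4 t=5 v=9: → [4,7); WM=4
i=5 t=6 v=3: → [4,8); WM=5
i=6 t=1 v=8: → [0,3); WM=5
i=7 t=7 v=5: → [4,9); WM=6
i=8 t=3 v=8: → [3,9); WM=6
i=9 t=8 v=3: → [3,10); WM=7
i=10 t=11 v=2: → [11,13); WM=10
i=11 t=4 v=9: DROP (t<10-4); WM=10
i=12 t=15 v=2: → [15,17); WM=14
i=13 t=8 v=9: DROP (t<14-4); WM=14
i=14 t=9 v=2: DROP (t<14-4); WM=14
i=15 t=16 v=9: → [15,18); WM=15
i=16 t=16 v=2: → [15,18); WM=15
i=17 t=18 v=2: → [18,20); WM=17
i=18 t=19 v=1: → [18,21); WM=18
i=19 t=19 v=8: → [18,21); WM=18
i=20 t=21 v=7: → [21,23); WM=20

11 13 14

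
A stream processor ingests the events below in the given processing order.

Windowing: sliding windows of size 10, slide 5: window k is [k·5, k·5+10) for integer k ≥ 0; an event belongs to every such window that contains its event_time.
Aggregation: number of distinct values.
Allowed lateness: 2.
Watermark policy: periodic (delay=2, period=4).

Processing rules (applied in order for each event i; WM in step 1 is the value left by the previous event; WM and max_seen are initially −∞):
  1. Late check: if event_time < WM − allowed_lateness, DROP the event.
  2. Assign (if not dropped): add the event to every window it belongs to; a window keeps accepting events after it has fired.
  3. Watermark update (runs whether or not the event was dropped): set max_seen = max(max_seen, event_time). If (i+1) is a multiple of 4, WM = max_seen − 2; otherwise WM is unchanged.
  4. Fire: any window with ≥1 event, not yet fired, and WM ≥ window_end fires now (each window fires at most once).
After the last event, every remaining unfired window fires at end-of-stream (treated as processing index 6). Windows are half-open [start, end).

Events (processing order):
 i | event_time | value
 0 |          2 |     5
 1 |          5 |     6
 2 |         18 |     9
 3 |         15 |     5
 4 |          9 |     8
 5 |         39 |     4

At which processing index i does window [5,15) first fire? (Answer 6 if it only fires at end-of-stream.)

3

i=0 t=2 v=5: → [0,10); WM=−∞
i=1 t=5 v=6: → [5,15),[0,10); WM=−∞
i=2 t=18 v=9: → [15,25),[10,20); WM=−∞
i=3 t=15 v=5: → [15,25),[10,20); WM=16; [0,10) fires=2 [5,15) fires=1
i=4 t=9 v=8: DROP (t<16-2); WM=16
i=5 t=39 v=4: → [35,45),[30,40); WM=16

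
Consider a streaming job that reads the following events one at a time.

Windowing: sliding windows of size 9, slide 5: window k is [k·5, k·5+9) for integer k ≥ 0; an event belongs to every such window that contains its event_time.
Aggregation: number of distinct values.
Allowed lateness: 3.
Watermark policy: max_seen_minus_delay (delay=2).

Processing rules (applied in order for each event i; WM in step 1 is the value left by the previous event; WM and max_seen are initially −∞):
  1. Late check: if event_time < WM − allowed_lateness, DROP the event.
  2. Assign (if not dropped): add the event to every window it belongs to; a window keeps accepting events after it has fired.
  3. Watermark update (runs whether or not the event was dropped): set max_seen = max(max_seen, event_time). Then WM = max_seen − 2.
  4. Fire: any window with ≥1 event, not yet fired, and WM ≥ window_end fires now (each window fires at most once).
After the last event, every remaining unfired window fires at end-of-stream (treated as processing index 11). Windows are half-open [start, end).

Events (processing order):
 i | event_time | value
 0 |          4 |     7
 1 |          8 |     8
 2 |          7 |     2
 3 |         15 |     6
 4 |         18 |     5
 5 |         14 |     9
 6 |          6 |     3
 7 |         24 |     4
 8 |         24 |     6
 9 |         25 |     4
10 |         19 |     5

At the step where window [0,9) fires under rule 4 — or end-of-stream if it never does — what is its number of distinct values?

i=0 t=4 v=7: → [0,9); WM=2
i=1 t=8 v=8: → [5,14),[0,9); WM=6
i=2 t=7 v=2: → [5,14),[0,9); WM=6
i=3 t=15 v=6: → [15,24),[10,19); WM=13; [0,9) fires=3
i=4 t=18 v=5: → [15,24),[10,19); WM=16; [5,14) fires=2
i=5 t=14 v=9: → [10,19); WM=16
i=6 t=6 v=3: DROP (t<16-3); WM=16
i=7 t=24 v=4: → [20,29); WM=22; [10,19) fires=3
i=8 t=24 v=6: → [20,29); WM=22
i=9 t=25 v=4: → [25,34),[20,29); WM=23
i=10 t=19 v=5: DROP (t<23-3); WM=23

3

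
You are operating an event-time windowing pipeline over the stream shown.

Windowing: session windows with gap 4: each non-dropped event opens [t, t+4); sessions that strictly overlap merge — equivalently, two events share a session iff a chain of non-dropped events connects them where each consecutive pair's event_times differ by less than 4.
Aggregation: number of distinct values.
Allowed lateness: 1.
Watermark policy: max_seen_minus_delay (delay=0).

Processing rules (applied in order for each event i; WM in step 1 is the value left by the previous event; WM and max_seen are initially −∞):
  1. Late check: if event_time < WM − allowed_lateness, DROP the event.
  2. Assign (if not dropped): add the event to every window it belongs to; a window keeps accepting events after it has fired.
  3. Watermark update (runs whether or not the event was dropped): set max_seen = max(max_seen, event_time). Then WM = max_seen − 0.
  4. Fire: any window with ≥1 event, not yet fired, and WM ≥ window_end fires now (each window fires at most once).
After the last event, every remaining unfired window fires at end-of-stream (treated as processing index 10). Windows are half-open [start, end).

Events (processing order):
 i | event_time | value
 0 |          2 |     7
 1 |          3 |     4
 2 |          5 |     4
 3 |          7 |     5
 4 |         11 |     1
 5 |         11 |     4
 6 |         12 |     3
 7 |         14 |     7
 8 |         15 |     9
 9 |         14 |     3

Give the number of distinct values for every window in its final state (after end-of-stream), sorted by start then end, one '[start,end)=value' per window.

[2,11)=3 [11,19)=5

i=0 t=2 v=7: → [2,6); WM=2
i=1 t=3 v=4: → [2,7); WM=3
i=2 t=5 v=4: → [2,9); WM=5
i=3 t=7 v=5: → [2,11); WM=7
i=4 t=11 v=1: → [11,15); WM=11
i=5 t=11 v=4: → [11,15); WM=11
i=6 t=12 v=3: → [11,16); WM=12
i=7 t=14 v=7: → [11,18); WM=14
i=8 t=15 v=9: → [11,19); WM=15
i=9 t=14 v=3: → [11,19); WM=15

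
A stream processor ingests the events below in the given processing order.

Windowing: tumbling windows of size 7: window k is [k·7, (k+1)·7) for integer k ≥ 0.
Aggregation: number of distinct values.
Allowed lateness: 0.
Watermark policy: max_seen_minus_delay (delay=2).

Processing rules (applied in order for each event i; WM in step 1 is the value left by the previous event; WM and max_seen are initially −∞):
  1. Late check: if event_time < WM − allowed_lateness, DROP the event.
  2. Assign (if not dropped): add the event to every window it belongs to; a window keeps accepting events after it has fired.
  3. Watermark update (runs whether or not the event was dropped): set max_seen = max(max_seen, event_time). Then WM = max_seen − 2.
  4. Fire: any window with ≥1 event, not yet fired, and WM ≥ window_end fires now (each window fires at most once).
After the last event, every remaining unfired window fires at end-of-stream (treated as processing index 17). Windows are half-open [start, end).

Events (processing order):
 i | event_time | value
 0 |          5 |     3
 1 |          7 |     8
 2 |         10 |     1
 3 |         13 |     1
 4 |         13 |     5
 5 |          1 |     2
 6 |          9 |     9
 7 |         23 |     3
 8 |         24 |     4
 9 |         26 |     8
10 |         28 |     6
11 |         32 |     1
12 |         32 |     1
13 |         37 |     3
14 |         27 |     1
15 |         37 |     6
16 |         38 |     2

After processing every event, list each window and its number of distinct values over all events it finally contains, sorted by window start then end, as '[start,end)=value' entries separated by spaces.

i=0 t=5 v=3: → [0,7); WM=3
i=1 t=7 v=8: → [7,14); WM=5
i=2 t=10 v=1: → [7,14); WM=8; [0,7) fires=1
i=3 t=13 v=1: → [7,14); WM=11
i=4 t=13 v=5: → [7,14); WM=11
i=5 t=1 v=2: DROP (t<11-0); WM=11
i=6 t=9 v=9: DROP (t<11-0); WM=11
i=7 t=23 v=3: → [21,28); WM=21; [7,14) fires=3
i=8 t=24 v=4: → [21,28); WM=22
i=9 t=26 v=8: → [21,28); WM=24
i=10 t=28 v=6: → [28,35); WM=26
i=11 t=32 v=1: → [28,35); WM=30; [21,28) fires=3
i=12 t=32 v=1: → [28,35); WM=30
i=13 t=37 v=3: → [35,42); WM=35; [28,35) fires=2
i=14 t=27 v=1: DROP (t<35-0); WM=35
i=15 t=37 v=6: → [35,42); WM=35
i=16 t=38 v=2: → [35,42); WM=36

[0,7)=1 [7,14)=3 [21,28)=3 [28,35)=2 [35,42)=3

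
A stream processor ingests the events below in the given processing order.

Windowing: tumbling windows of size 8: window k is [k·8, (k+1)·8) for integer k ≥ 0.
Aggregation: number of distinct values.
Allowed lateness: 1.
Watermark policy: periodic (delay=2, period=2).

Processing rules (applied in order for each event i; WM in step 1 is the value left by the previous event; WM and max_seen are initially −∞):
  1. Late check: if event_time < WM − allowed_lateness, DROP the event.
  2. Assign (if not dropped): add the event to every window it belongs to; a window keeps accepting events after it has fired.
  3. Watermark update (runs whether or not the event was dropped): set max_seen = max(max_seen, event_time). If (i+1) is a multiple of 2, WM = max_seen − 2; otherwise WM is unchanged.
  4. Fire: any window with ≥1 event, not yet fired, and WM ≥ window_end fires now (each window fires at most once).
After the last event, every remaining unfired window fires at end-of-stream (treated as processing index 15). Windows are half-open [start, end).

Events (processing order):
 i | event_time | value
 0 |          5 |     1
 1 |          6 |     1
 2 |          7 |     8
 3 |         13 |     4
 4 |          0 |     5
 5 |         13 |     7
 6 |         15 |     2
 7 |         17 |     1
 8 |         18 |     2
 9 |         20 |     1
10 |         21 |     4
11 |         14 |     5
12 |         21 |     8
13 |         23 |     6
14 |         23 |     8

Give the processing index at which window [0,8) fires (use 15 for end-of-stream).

3

i=0 t=5 v=1: → [0,8); WM=−∞
i=1 t=6 v=1: → [0,8); WM=4
i=2 t=7 v=8: → [0,8); WM=4
i=3 t=13 v=4: → [8,16); WM=11; [0,8) fires=2
i=4 t=0 v=5: DROP (t<11-1); WM=11
i=5 t=13 v=7: → [8,16); WM=11
i=6 t=15 v=2: → [8,16); WM=11
i=7 t=17 v=1: → [16,24); WM=15
i=8 t=18 v=2: → [16,24); WM=15
i=9 t=20 v=1: → [16,24); WM=18; [8,16) fires=3
i=10 t=21 v=4: → [16,24); WM=18
i=11 t=14 v=5: DROP (t<18-1); WM=19
i=12 t=21 v=8: → [16,24); WM=19
i=13 t=23 v=6: → [16,24); WM=21
i=14 t=23 v=8: → [16,24); WM=21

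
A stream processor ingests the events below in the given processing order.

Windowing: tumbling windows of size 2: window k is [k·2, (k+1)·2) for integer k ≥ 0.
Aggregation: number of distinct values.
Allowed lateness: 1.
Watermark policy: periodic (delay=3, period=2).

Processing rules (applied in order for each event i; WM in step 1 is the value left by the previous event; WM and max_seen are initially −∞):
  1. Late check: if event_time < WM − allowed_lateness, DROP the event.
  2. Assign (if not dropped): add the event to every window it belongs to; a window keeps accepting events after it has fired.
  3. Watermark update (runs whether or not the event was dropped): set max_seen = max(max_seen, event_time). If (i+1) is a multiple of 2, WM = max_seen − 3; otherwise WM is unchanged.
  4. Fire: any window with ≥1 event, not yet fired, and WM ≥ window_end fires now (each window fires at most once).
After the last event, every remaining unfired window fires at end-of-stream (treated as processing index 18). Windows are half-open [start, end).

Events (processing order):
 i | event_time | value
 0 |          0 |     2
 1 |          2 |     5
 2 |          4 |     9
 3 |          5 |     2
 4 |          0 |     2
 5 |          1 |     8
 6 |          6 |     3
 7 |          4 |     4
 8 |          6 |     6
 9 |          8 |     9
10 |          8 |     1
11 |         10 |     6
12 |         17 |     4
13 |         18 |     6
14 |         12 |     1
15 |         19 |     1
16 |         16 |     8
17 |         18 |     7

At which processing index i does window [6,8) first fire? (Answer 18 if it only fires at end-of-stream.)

13

i=0 t=0 v=2: → [0,2); WM=−∞
i=1 t=2 v=5: → [2,4); WM=-1
i=2 t=4 v=9: → [4,6); WM=-1
i=3 t=5 v=2: → [4,6); WM=2; [0,2) fires=1
i=4 t=0 v=2: DROP (t<2-1); WM=2
i=5 t=1 v=8: → [0,2); WM=2
i=6 t=6 v=3: → [6,8); WM=2
i=7 t=4 v=4: → [4,6); WM=3
i=8 t=6 v=6: → [6,8); WM=3
i=9 t=8 v=9: → [8,10); WM=5; [2,4) fires=1
i=10 t=8 v=1: → [8,10); WM=5
i=11 t=10 v=6: → [10,12); WM=7; [4,6) fires=3
i=12 t=17 v=4: → [16,18); WM=7
i=13 t=18 v=6: → [18,20); WM=15; [6,8) fires=2 [8,10) fires=2 [10,12) fires=1
i=14 t=12 v=1: DROP (t<15-1); WM=15
i=15 t=19 v=1: → [18,20); WM=16
i=16 t=16 v=8: → [16,18); WM=16
i=17 t=18 v=7: → [18,20); WM=16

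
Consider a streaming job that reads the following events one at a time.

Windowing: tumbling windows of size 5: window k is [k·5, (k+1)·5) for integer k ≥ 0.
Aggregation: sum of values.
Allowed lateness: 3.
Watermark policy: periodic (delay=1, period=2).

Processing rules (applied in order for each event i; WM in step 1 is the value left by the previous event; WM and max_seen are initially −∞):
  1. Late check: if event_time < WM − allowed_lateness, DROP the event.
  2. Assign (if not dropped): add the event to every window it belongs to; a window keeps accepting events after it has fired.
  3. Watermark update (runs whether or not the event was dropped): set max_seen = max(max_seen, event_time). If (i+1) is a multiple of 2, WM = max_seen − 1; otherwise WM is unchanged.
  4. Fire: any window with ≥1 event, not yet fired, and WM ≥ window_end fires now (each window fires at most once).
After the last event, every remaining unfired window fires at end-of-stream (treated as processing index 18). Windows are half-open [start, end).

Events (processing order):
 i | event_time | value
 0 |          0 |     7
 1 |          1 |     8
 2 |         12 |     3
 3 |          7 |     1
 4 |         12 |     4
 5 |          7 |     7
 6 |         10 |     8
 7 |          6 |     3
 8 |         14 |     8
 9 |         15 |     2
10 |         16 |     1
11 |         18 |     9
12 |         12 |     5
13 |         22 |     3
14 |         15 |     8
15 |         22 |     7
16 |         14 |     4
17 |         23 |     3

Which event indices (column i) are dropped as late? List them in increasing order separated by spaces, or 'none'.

5 7 12 14 16

i=0 t=0 v=7: → [0,5); WM=−∞
i=1 t=1 v=8: → [0,5); WM=0
i=2 t=12 v=3: → [10,15); WM=0
i=3 t=7 v=1: → [5,10); WM=11; [0,5) fires=15 [5,10) fires=1
i=4 t=12 v=4: → [10,15); WM=11
i=5 t=7 v=7: DROP (t<11-3); WM=11
i=6 t=10 v=8: → [10,15); WM=11
i=7 t=6 v=3: DROP (t<11-3); WM=11
i=8 t=14 v=8: → [10,15); WM=11
i=9 t=15 v=2: → [15,20); WM=14
i=10 t=16 v=1: → [15,20); WM=14
i=11 t=18 v=9: → [15,20); WM=17; [10,15) fires=23
i=12 t=12 v=5: DROP (t<17-3); WM=17
i=13 t=22 v=3: → [20,25); WM=21; [15,20) fires=12
i=14 t=15 v=8: DROP (t<21-3); WM=21
i=15 t=22 v=7: → [20,25); WM=21
i=16 t=14 v=4: DROP (t<21-3); WM=21
i=17 t=23 v=3: → [20,25); WM=22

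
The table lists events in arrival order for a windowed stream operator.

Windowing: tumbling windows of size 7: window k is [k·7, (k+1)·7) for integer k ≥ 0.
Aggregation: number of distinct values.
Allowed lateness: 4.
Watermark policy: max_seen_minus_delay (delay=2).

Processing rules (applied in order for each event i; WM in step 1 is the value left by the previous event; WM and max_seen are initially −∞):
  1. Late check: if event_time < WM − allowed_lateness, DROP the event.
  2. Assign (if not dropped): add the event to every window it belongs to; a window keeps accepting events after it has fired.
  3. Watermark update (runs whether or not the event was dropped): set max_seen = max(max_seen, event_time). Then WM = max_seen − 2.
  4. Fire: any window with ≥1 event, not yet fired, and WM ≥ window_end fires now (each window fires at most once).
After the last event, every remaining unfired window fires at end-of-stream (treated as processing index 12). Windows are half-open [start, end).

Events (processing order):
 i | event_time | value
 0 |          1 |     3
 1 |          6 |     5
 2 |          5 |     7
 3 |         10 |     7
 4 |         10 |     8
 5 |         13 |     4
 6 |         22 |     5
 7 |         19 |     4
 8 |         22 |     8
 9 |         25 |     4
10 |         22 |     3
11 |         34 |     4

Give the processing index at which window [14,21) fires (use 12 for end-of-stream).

9

i=0 t=1 v=3: → [0,7); WM=-1
i=1 t=6 v=5: → [0,7); WM=4
i=2 t=5 v=7: → [0,7); WM=4
i=3 t=10 v=7: → [7,14); WM=8; [0,7) fires=3
i=4 t=10 v=8: → [7,14); WM=8
i=5 t=13 v=4: → [7,14); WM=11
i=6 t=22 v=5: → [21,28); WM=20; [7,14) fires=3
i=7 t=19 v=4: → [14,21); WM=20
i=8 t=22 v=8: → [21,28); WM=20
i=9 t=25 v=4: → [21,28); WM=23; [14,21) fires=1
i=10 t=22 v=3: → [21,28); WM=23
i=11 t=34 v=4: → [28,35); WM=32; [21,28) fires=4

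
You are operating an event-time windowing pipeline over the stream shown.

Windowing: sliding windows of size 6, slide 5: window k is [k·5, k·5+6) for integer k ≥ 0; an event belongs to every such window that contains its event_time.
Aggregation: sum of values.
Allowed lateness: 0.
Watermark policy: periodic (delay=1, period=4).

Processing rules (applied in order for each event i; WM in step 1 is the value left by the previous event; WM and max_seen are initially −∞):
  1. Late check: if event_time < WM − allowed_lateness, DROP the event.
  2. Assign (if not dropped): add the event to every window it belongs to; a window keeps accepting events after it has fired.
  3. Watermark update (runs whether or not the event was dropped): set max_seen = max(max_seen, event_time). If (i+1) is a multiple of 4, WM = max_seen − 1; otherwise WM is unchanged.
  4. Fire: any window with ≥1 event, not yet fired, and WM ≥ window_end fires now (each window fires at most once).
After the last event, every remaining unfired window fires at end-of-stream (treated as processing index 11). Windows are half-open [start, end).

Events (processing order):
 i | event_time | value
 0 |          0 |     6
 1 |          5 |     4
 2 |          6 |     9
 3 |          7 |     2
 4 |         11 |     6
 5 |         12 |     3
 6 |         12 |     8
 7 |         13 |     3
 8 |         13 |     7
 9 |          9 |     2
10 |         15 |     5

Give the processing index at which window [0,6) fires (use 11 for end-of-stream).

i=0 t=0 v=6: → [0,6); WM=−∞
i=1 t=5 v=4: → [5,11),[0,6); WM=−∞
i=2 t=6 v=9: → [5,11); WM=−∞
i=3 t=7 v=2: → [5,11); WM=6; [0,6) fires=10
i=4 t=11 v=6: → [10,16); WM=6
i=5 t=12 v=3: → [10,16); WM=6
i=6 t=12 v=8: → [10,16); WM=6
i=7 t=13 v=3: → [10,16); WM=12; [5,11) fires=15
i=8 t=13 v=7: → [10,16); WM=12
i=9 t=9 v=2: DROP (t<12-0); WM=12
i=10 t=15 v=5: → [15,21),[10,16); WM=12

3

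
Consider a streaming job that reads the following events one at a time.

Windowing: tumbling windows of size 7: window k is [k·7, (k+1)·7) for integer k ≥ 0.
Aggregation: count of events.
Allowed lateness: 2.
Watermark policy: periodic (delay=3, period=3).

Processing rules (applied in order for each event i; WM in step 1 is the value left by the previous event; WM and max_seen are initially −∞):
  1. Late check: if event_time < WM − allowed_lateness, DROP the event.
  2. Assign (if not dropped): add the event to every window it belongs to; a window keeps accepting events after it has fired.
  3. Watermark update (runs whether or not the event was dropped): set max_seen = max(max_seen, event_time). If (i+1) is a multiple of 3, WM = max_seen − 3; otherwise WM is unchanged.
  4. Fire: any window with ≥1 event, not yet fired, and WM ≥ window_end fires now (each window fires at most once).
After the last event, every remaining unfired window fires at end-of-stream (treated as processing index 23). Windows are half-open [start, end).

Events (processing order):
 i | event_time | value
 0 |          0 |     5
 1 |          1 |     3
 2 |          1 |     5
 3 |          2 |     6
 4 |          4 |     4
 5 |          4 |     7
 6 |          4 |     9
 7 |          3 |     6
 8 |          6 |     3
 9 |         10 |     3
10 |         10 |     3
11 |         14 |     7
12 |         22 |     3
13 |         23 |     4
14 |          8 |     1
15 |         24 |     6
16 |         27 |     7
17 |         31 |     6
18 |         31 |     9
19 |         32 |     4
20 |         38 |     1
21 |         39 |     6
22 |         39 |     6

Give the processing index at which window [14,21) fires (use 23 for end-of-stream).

i=0 t=0 v=5: → [0,7); WM=−∞
i=1 t=1 v=3: → [0,7); WM=−∞
i=2 t=1 v=5: → [0,7); WM=-2
i=3 t=2 v=6: → [0,7); WM=-2
i=4 t=4 v=4: → [0,7); WM=-2
i=5 t=4 v=7: → [0,7); WM=1
i=6 t=4 v=9: → [0,7); WM=1
i=7 t=3 v=6: → [0,7); WM=1
i=8 t=6 v=3: → [0,7); WM=3
i=9 t=10 v=3: → [7,14); WM=3
i=10 t=10 v=3: → [7,14); WM=3
i=11 t=14 v=7: → [14,21); WM=11; [0,7) fires=9
i=12 t=22 v=3: → [21,28); WM=11
i=13 t=23 v=4: → [21,28); WM=11
i=14 t=8 v=1: DROP (t<11-2); WM=20; [7,14) fires=2
i=15 t=24 v=6: → [21,28); WM=20
i=16 t=27 v=7: → [21,28); WM=20
i=17 t=31 v=6: → [28,35); WM=28; [14,21) fires=1 [21,28) fires=4
i=18 t=31 v=9: → [28,35); WM=28
i=19 t=32 v=4: → [28,35); WM=28
i=20 t=38 v=1: → [35,42); WM=35; [28,35) fires=3
i=21 t=39 v=6: → [35,42); WM=35
i=22 t=39 v=6: → [35,42); WM=35

17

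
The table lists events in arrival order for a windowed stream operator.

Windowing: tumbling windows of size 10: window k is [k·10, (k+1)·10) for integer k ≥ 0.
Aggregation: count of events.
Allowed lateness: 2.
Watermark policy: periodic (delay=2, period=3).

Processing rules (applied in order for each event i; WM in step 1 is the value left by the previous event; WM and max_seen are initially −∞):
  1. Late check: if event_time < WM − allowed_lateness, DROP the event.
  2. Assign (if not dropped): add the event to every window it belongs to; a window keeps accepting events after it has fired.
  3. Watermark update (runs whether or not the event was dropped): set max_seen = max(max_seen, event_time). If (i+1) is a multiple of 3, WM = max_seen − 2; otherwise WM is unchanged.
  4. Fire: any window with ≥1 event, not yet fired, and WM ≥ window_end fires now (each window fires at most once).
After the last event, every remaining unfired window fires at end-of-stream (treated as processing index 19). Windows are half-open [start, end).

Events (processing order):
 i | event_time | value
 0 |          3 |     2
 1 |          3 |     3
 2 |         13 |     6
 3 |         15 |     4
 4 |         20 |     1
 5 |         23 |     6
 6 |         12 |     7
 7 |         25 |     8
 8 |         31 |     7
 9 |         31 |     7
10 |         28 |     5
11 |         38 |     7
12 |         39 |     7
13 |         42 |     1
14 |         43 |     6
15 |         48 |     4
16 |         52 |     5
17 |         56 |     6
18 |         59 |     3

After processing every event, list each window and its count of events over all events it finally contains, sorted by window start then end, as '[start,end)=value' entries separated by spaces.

i=0 t=3 v=2: → [0,10); WM=−∞
i=1 t=3 v=3: → [0,10); WM=−∞
i=2 t=13 v=6: → [10,20); WM=11; [0,10) fires=2
i=3 t=15 v=4: → [10,20); WM=11
i=4 t=20 v=1: → [20,30); WM=11
i=5 t=23 v=6: → [20,30); WM=21; [10,20) fires=2
i=6 t=12 v=7: DROP (t<21-2); WM=21
i=7 t=25 v=8: → [20,30); WM=21
i=8 t=31 v=7: → [30,40); WM=29
i=9 t=31 v=7: → [30,40); WM=29
i=10 t=28 v=5: → [20,30); WM=29
i=11 t=38 v=7: → [30,40); WM=36; [20,30) fires=4
i=12 t=39 v=7: → [30,40); WM=36
i=13 t=42 v=1: → [40,50); WM=36
i=14 t=43 v=6: → [40,50); WM=41; [30,40) fires=4
i=15 t=48 v=4: → [40,50); WM=41
i=16 t=52 v=5: → [50,60); WM=41
i=17 t=56 v=6: → [50,60); WM=54; [40,50) fires=3
i=18 t=59 v=3: → [50,60); WM=54

[0,10)=2 [10,20)=2 [20,30)=4 [30,40)=4 [40,50)=3 [50,60)=3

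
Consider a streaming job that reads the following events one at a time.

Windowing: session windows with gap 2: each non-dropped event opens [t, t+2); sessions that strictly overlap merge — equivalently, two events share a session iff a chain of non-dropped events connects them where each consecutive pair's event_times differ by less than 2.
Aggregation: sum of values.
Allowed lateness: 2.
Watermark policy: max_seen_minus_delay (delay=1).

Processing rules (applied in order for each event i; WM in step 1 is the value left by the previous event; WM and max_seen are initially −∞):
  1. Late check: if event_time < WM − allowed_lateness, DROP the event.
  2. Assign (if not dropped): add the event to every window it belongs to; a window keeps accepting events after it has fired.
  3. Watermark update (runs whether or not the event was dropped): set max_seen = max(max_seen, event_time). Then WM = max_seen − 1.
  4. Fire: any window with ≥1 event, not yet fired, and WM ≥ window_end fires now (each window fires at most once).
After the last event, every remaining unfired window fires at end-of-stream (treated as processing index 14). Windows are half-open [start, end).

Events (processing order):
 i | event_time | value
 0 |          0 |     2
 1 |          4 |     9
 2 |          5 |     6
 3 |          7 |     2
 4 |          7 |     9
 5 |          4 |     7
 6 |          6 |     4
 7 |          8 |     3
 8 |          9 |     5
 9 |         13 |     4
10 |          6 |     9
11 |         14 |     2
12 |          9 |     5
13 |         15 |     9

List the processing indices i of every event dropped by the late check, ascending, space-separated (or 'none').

10 12

i=0 t=0 v=2: → [0,2); WM=-1
i=1 t=4 v=9: → [4,6); WM=3
i=2 t=5 v=6: → [4,7); WM=4
i=3 t=7 v=2: → [7,9); WM=6
i=4 t=7 v=9: → [7,9); WM=6
i=5 t=4 v=7: → [4,7); WM=6
i=6 t=6 v=4: → [4,9); WM=6
i=7 t=8 v=3: → [4,10); WM=7
i=8 t=9 v=5: → [4,11); WM=8
i=9 t=13 v=4: → [13,15); WM=12
i=10 t=6 v=9: DROP (t<12-2); WM=12
i=11 t=14 v=2: → [13,16); WM=13
i=12 t=9 v=5: DROP (t<13-2); WM=13
i=13 t=15 v=9: → [13,17); WM=14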